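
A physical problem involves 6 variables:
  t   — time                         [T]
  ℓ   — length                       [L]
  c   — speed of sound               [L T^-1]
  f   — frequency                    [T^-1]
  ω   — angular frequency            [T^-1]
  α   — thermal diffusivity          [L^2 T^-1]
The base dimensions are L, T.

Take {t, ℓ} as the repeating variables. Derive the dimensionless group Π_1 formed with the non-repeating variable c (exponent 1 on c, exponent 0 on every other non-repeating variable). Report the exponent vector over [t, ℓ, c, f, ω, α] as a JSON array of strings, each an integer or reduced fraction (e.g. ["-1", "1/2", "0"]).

["1", "-1", "1", "0", "0", "0"]

Dimensional matrix (L×T by t×ℓ×c×f×ω×α):
  L: [ 0  1  1  0  0  2]
  T: [ 1  0 -1 -1 -1 -1]
Row reduction gives pivot columns t,ℓ; rank = 2
Repeat: t,ℓ; free: c,f,ω,α
RREF:
  r0: [   1    0   -1   -1   -1   -1]
  r1: [   0    1    1    0    0    2]
Fix exponent of c at 1, f at 0, ω at 0, α at 0; solve each RREF row for its pivot's exponent:
  r0: exp(t) + (-1)·1 = 0 ⇒ exp(t) = 1
  r1: exp(ℓ) + (1)·1 = 0 ⇒ exp(ℓ) = -1
Π_1 = t · ℓ^-1 · c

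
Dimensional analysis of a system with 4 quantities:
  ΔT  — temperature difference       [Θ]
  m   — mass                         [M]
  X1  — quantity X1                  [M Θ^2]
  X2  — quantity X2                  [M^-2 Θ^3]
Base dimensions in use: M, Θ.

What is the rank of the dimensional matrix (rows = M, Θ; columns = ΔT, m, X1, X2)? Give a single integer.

2

Dimensional matrix (M×Θ by ΔT×m×X1×X2):
  M: [ 0  1  1 -2]
  Θ: [ 1  0  2  3]
Echelon form has 2 nonzero rows (pivots: ΔT,m)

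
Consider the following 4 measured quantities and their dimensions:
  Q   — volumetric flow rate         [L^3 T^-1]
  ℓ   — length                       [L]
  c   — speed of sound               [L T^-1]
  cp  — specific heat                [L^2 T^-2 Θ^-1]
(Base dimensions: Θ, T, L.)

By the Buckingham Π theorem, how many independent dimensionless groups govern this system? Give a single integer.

Write exponents as rows Θ,T,L / cols Q,ℓ,c,cp:
  Θ: [ 0  0  0 -1]
  T: [-1  0 -1 -2]
  L: [ 3  1  1  2]
Echelon form has 3 nonzero rows (pivots: Q,ℓ,cp)
Π count = n − r = 4 − 3 = 1

1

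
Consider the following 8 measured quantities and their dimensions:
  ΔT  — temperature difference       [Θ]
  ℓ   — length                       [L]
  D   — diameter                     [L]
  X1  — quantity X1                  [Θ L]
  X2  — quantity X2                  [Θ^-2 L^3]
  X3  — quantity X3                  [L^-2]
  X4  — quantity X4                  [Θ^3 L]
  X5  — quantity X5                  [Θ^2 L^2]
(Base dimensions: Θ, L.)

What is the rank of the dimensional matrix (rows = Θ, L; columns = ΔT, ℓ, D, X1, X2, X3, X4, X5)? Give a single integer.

2

Write exponents as rows Θ,L / cols ΔT,ℓ,D,X1,X2,X3,X4,X5:
  Θ: [ 1  0  0  1 -2  0  3  2]
  L: [ 0  1  1  1  3 -2  1  2]
Row reduction gives pivot columns ΔT,ℓ; rank = 2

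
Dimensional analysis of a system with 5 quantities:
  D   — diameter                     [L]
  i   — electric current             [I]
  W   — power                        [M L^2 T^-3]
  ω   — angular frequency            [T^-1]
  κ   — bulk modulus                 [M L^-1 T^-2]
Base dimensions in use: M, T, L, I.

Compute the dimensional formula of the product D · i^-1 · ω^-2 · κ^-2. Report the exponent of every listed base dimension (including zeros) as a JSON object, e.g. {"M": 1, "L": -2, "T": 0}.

{"M": -2, "T": 6, "L": 3, "I": -1}

Write exponents as rows M,T,L,I / cols D,i,W,ω,κ:
  M: [ 0  0  1  0  1]
  T: [ 0  0 -3 -1 -2]
  L: [ 1  0  2  0 -1]
  I: [ 0  1  0  0  0]
  [M]: (1)·0+(-1)·0+(-2)·0+(-2)·1 = -2
  [T]: (1)·0+(-1)·0+(-2)·-1+(-2)·-2 = 6
  [L]: (1)·1+(-1)·0+(-2)·0+(-2)·-1 = 3
  [I]: (1)·0+(-1)·1+(-2)·0+(-2)·0 = -1
⇒ M^-2 T^6 L^3 I^-1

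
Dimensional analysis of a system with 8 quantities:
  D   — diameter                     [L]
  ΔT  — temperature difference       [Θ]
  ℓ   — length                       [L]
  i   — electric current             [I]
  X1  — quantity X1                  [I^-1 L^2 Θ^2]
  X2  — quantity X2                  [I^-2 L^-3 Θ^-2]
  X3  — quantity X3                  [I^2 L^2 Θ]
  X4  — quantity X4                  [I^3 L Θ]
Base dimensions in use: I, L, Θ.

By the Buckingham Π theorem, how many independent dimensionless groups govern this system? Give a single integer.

5

Dimensional matrix (I×L×Θ by D×ΔT×ℓ×i×X1×X2×X3×X4):
  I: [ 0  0  0  1 -1 -2  2  3]
  L: [ 1  0  1  0  2 -3  2  1]
  Θ: [ 0  1  0  0  2 -2  1  1]
Echelon form has 3 nonzero rows (pivots: D,ΔT,i)
8 vars − rank 3 = 5 Π groups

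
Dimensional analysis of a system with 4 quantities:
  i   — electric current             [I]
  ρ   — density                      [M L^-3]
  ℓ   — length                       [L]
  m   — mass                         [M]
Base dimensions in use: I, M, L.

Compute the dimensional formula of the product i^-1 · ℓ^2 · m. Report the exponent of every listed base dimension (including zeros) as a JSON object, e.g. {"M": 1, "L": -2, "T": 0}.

{"I": -1, "M": 1, "L": 2}

Write exponents as rows I,M,L / cols i,ρ,ℓ,m:
  I: [ 1  0  0  0]
  M: [ 0  1  0  1]
  L: [ 0 -3  1  0]
  [I]: (-1)·1+(2)·0+(1)·0 = -1
  [M]: (-1)·0+(2)·0+(1)·1 = 1
  [L]: (-1)·0+(2)·1+(1)·0 = 2
⇒ I^-1 M L^2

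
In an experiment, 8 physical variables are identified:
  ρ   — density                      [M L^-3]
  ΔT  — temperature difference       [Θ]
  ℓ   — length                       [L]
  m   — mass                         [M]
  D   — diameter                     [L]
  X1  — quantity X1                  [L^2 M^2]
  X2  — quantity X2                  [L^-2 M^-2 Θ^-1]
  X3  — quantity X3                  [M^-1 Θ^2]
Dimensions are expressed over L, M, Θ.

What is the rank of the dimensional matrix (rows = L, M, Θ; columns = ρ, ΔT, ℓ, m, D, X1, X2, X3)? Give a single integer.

3

Exponent matrix [L,M,Θ] × [ρ,ΔT,ℓ,m,D,X1,X2,X3]:
  L: [-3  0  1  0  1  2 -2  0]
  M: [ 1  0  0  1  0  2 -2 -1]
  Θ: [ 0  1  0  0  0  0 -1  2]
RREF → pivots at {ρ,ΔT,ℓ} ⇒ r = 3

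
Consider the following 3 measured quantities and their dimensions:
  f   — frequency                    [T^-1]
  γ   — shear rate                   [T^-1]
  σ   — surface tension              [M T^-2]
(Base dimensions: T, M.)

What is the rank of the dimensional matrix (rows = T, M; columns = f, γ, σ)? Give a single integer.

Exponent matrix [T,M] × [f,γ,σ]:
  T: [-1 -1 -2]
  M: [ 0  0  1]
Echelon form has 2 nonzero rows (pivots: f,σ)

2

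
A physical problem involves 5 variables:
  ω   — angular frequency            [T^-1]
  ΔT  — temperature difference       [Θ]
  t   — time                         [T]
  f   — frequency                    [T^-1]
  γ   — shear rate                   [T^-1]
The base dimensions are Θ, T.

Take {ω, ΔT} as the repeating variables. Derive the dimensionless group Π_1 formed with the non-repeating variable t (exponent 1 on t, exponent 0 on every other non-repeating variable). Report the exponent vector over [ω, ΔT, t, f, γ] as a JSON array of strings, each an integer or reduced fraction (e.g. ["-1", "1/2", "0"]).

Dimensional matrix (Θ×T by ω×ΔT×t×f×γ):
  Θ: [ 0  1  0  0  0]
  T: [-1  0  1 -1 -1]
Echelon form has 2 nonzero rows (pivots: ω,ΔT)
Pivot set = {ω,ΔT}, free = {t,f,γ}
RREF:
  r0: [   1    0   -1    1    1]
  r1: [   0    1    0    0    0]
Fix exponent of t at 1, f at 0, γ at 0; solve each RREF row for its pivot's exponent:
  r0: exp(ω) + (-1)·1 = 0 ⇒ exp(ω) = 1
  r1: exp(ΔT) + (0)·1 = 0 ⇒ exp(ΔT) = 0
Π_1 = ω · t

["1", "0", "1", "0", "0"]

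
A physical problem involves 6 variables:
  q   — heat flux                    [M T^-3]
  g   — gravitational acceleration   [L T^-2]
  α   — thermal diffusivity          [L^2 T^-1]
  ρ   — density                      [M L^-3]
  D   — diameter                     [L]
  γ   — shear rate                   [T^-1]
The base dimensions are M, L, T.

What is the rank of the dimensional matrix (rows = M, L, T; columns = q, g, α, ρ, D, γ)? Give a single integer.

Exponent matrix [M,L,T] × [q,g,α,ρ,D,γ]:
  M: [ 1  0  0  1  0  0]
  L: [ 0  1  2 -3  1  0]
  T: [-3 -2 -1  0  0 -1]
Row reduction gives pivot columns q,g,α; rank = 3

3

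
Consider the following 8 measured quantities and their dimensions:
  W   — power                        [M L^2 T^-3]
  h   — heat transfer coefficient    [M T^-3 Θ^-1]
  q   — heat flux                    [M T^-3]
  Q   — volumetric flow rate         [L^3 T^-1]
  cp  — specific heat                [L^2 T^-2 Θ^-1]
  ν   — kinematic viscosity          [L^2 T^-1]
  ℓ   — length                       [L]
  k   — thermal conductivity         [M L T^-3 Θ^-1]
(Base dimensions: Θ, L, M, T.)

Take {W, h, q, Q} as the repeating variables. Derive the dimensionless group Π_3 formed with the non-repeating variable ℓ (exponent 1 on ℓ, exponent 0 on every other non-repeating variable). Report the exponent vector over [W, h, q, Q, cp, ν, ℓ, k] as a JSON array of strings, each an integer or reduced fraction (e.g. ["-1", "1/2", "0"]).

Write exponents as rows Θ,L,M,T / cols W,h,q,Q,cp,ν,ℓ,k:
  Θ: [ 0 -1  0  0 -1  0  0 -1]
  L: [ 2  0  0  3  2  2  1  1]
  M: [ 1  1  1  0  0  0  0  1]
  T: [-3 -3 -3 -1 -2 -1  0 -3]
RREF → pivots at {W,h,q,Q} ⇒ r = 4
Repeat: W,h,q,Q; free: cp,ν,ℓ,k
RREF:
  r0: [   1    0    0    0   -2 -1/2  1/2  1/2]
  r1: [   0    1    0    0    1    0    0    1]
  r2: [   0    0    1    0    1  1/2 -1/2 -1/2]
  r3: [   0    0    0    1    2    1    0    0]
Fix exponent of ℓ at 1, cp at 0, ν at 0, k at 0; solve each RREF row for its pivot's exponent:
  r0: exp(W) + (1/2)·1 = 0 ⇒ exp(W) = -1/2
  r1: exp(h) + (0)·1 = 0 ⇒ exp(h) = 0
  r2: exp(q) + (-1/2)·1 = 0 ⇒ exp(q) = 1/2
  r3: exp(Q) + (0)·1 = 0 ⇒ exp(Q) = 0
Π_3 = W^(-1/2) · q^(1/2) · ℓ

["-1/2", "0", "1/2", "0", "0", "0", "1", "0"]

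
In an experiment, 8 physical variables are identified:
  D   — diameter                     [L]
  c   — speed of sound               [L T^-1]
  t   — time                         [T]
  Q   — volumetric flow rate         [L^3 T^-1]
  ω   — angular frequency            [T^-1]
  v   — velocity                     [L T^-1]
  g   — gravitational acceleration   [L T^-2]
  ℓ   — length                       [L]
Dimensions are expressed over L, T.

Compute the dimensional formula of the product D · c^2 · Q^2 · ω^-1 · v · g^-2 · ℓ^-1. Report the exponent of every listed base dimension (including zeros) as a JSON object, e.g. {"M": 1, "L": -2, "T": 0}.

{"L": 7, "T": 0}

Dimensional matrix (L×T by D×c×t×Q×ω×v×g×ℓ):
  L: [ 1  1  0  3  0  1  1  1]
  T: [ 0 -1  1 -1 -1 -1 -2  0]
  [L]: (1)·1+(2)·1+(2)·3+(-1)·0+(1)·1+(-2)·1+(-1)·1 = 7
  [T]: (1)·0+(2)·-1+(2)·-1+(-1)·-1+(1)·-1+(-2)·-2+(-1)·0 = 0
⇒ L^7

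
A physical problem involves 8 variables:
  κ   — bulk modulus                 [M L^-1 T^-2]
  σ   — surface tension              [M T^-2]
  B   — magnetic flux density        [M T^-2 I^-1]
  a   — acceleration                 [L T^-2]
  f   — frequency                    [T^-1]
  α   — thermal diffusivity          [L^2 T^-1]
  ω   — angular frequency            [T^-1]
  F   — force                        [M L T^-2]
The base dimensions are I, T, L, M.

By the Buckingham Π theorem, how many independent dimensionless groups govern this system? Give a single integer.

Write exponents as rows I,T,L,M / cols κ,σ,B,a,f,α,ω,F:
  I: [ 0  0 -1  0  0  0  0  0]
  T: [-2 -2 -2 -2 -1 -1 -1 -2]
  L: [-1  0  0  1  0  2  0  1]
  M: [ 1  1  1  0  0  0  0  1]
Echelon form has 4 nonzero rows (pivots: κ,σ,B,a)
Π count = n − r = 8 − 4 = 4

4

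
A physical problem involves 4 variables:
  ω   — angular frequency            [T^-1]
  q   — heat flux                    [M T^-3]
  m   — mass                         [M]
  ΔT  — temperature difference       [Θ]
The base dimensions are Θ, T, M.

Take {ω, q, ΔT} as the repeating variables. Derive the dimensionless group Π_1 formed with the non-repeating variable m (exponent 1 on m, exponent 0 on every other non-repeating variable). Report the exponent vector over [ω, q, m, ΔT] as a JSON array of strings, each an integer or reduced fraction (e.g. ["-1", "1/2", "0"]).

["3", "-1", "1", "0"]

Exponent matrix [Θ,T,M] × [ω,q,m,ΔT]:
  Θ: [ 0  0  0  1]
  T: [-1 -3  0  0]
  M: [ 0  1  1  0]
Row reduction gives pivot columns ω,q,ΔT; rank = 3
Repeat: ω,q,ΔT; free: m
RREF:
  r0: [   1    0   -3    0]
  r1: [   0    1    1    0]
  r2: [   0    0    0    1]
Fix exponent of m at 1; solve each RREF row for its pivot's exponent:
  r0: exp(ω) + (-3)·1 = 0 ⇒ exp(ω) = 3
  r1: exp(q) + (1)·1 = 0 ⇒ exp(q) = -1
  r2: exp(ΔT) + (0)·1 = 0 ⇒ exp(ΔT) = 0
Π_1 = ω^3 · q^-1 · m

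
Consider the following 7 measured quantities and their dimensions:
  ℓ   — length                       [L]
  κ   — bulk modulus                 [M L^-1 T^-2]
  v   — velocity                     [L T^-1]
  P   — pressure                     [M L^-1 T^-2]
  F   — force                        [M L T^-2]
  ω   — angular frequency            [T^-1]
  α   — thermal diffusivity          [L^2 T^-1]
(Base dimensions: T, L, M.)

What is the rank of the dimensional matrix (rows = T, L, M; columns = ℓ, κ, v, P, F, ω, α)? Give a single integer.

Exponent matrix [T,L,M] × [ℓ,κ,v,P,F,ω,α]:
  T: [ 0 -2 -1 -2 -2 -1 -1]
  L: [ 1 -1  1 -1  1  0  2]
  M: [ 0  1  0  1  1  0  0]
RREF → pivots at {ℓ,κ,v} ⇒ r = 3

3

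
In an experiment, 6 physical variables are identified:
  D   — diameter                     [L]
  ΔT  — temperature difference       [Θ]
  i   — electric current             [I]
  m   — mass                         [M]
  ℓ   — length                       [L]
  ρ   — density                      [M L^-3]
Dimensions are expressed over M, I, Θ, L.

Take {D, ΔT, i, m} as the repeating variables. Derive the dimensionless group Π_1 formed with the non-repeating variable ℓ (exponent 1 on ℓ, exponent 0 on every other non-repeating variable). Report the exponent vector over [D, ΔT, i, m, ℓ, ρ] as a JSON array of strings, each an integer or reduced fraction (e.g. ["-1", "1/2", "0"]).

Exponent matrix [M,I,Θ,L] × [D,ΔT,i,m,ℓ,ρ]:
  M: [ 0  0  0  1  0  1]
  I: [ 0  0  1  0  0  0]
  Θ: [ 0  1  0  0  0  0]
  L: [ 1  0  0  0  1 -3]
Echelon form has 4 nonzero rows (pivots: D,ΔT,i,m)
Pivot set = {D,ΔT,i,m}, free = {ℓ,ρ}
RREF:
  r0: [   1    0    0    0    1   -3]
  r1: [   0    1    0    0    0    0]
  r2: [   0    0    1    0    0    0]
  r3: [   0    0    0    1    0    1]
Fix exponent of ℓ at 1, ρ at 0; solve each RREF row for its pivot's exponent:
  r0: exp(D) + (1)·1 = 0 ⇒ exp(D) = -1
  r1: exp(ΔT) + (0)·1 = 0 ⇒ exp(ΔT) = 0
  r2: exp(i) + (0)·1 = 0 ⇒ exp(i) = 0
  r3: exp(m) + (0)·1 = 0 ⇒ exp(m) = 0
Π_1 = D^-1 · ℓ

["-1", "0", "0", "0", "1", "0"]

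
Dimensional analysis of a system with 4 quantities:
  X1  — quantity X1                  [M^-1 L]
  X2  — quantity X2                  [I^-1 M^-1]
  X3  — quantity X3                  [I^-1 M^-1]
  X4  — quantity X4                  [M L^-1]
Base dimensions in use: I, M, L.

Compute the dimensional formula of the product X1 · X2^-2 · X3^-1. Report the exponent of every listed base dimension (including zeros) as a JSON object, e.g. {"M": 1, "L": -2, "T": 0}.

{"I": 3, "M": 2, "L": 1}

Exponent matrix [I,M,L] × [X1,X2,X3,X4]:
  I: [ 0 -1 -1  0]
  M: [-1 -1 -1  1]
  L: [ 1  0  0 -1]
  [I]: (1)·0+(-2)·-1+(-1)·-1 = 3
  [M]: (1)·-1+(-2)·-1+(-1)·-1 = 2
  [L]: (1)·1+(-2)·0+(-1)·0 = 1
⇒ I^3 M^2 L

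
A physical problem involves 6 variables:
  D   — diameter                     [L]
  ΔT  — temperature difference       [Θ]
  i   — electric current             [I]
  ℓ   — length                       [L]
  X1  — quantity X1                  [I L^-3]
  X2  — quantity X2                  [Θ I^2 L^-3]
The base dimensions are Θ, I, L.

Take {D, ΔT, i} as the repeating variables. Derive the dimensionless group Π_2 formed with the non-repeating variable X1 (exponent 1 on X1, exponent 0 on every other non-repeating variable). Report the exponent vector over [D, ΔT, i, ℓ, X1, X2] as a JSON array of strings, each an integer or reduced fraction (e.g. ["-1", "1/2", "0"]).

["3", "0", "-1", "0", "1", "0"]

Exponent matrix [Θ,I,L] × [D,ΔT,i,ℓ,X1,X2]:
  Θ: [ 0  1  0  0  0  1]
  I: [ 0  0  1  0  1  2]
  L: [ 1  0  0  1 -3 -3]
RREF → pivots at {D,ΔT,i} ⇒ r = 3
Pivot set = {D,ΔT,i}, free = {ℓ,X1,X2}
RREF:
  r0: [   1    0    0    1   -3   -3]
  r1: [   0    1    0    0    0    1]
  r2: [   0    0    1    0    1    2]
Fix exponent of X1 at 1, ℓ at 0, X2 at 0; solve each RREF row for its pivot's exponent:
  r0: exp(D) + (-3)·1 = 0 ⇒ exp(D) = 3
  r1: exp(ΔT) + (0)·1 = 0 ⇒ exp(ΔT) = 0
  r2: exp(i) + (1)·1 = 0 ⇒ exp(i) = -1
Π_2 = D^3 · i^-1 · X1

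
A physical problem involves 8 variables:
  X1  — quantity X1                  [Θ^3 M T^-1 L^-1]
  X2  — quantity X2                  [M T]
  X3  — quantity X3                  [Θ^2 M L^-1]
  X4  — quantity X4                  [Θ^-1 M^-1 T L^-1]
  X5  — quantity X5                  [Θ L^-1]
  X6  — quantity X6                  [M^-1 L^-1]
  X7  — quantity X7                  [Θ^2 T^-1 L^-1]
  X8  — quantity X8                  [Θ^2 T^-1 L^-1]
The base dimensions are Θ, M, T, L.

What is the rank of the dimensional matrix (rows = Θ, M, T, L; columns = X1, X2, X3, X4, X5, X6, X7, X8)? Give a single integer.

3

Exponent matrix [Θ,M,T,L] × [X1,X2,X3,X4,X5,X6,X7,X8]:
  Θ: [ 3  0  2 -1  1  0  2  2]
  M: [ 1  1  1 -1  0 -1  0  0]
  T: [-1  1  0  1  0  0 -1 -1]
  L: [-1  0 -1 -1 -1 -1 -1 -1]
Echelon form has 3 nonzero rows (pivots: X1,X2,X3)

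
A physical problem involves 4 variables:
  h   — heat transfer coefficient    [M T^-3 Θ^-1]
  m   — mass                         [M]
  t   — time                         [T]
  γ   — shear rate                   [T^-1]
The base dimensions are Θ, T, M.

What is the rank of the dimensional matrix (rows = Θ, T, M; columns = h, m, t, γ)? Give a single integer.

Write exponents as rows Θ,T,M / cols h,m,t,γ:
  Θ: [-1  0  0  0]
  T: [-3  0  1 -1]
  M: [ 1  1  0  0]
Echelon form has 3 nonzero rows (pivots: h,m,t)

3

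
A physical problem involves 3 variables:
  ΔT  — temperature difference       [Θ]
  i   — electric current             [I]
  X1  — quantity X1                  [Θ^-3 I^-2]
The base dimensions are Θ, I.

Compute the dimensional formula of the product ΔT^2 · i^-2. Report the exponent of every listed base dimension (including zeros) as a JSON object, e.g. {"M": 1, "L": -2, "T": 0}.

Exponent matrix [Θ,I] × [ΔT,i,X1]:
  Θ: [ 1  0 -3]
  I: [ 0  1 -2]
  [Θ]: (2)·1+(-2)·0 = 2
  [I]: (2)·0+(-2)·1 = -2
⇒ Θ^2 I^-2

{"Θ": 2, "I": -2}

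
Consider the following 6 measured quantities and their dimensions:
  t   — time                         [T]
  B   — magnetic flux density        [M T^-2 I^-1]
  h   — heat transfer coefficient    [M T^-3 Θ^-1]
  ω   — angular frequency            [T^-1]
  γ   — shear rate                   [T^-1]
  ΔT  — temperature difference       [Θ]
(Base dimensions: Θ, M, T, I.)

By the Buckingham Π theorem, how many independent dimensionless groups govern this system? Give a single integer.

Write exponents as rows Θ,M,T,I / cols t,B,h,ω,γ,ΔT:
  Θ: [ 0  0 -1  0  0  1]
  M: [ 0  1  1  0  0  0]
  T: [ 1 -2 -3 -1 -1  0]
  I: [ 0 -1  0  0  0  0]
Row reduction gives pivot columns t,B,h,ΔT; rank = 4
6 vars − rank 4 = 2 Π groups

2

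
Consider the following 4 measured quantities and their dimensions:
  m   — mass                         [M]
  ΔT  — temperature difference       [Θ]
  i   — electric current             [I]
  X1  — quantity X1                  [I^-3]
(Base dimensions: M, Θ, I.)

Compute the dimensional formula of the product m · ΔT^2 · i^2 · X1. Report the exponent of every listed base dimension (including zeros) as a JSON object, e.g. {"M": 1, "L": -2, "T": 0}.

Exponent matrix [M,Θ,I] × [m,ΔT,i,X1]:
  M: [ 1  0  0  0]
  Θ: [ 0  1  0  0]
  I: [ 0  0  1 -3]
  [M]: (1)·1+(2)·0+(2)·0+(1)·0 = 1
  [Θ]: (1)·0+(2)·1+(2)·0+(1)·0 = 2
  [I]: (1)·0+(2)·0+(2)·1+(1)·-3 = -1
⇒ M Θ^2 I^-1

{"M": 1, "Θ": 2, "I": -1}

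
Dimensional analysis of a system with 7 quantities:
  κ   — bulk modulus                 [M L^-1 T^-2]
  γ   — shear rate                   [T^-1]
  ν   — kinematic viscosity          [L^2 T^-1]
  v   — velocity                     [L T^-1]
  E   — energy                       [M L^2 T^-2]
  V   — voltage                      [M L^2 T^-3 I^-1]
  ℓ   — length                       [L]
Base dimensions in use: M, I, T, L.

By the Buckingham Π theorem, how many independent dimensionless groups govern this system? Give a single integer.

3

Dimensional matrix (M×I×T×L by κ×γ×ν×v×E×V×ℓ):
  M: [ 1  0  0  0  1  1  0]
  I: [ 0  0  0  0  0 -1  0]
  T: [-2 -1 -1 -1 -2 -3  0]
  L: [-1  0  2  1  2  2  1]
Row reduction gives pivot columns κ,γ,ν,V; rank = 4
Π count = n − r = 7 − 4 = 3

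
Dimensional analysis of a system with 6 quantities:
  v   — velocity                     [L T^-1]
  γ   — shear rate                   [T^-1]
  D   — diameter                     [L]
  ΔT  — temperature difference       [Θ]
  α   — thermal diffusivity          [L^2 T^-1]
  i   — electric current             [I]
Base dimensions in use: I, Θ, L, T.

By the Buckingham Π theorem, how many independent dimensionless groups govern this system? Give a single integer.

Write exponents as rows I,Θ,L,T / cols v,γ,D,ΔT,α,i:
  I: [ 0  0  0  0  0  1]
  Θ: [ 0  0  0  1  0  0]
  L: [ 1  0  1  0  2  0]
  T: [-1 -1  0  0 -1  0]
Echelon form has 4 nonzero rows (pivots: v,γ,ΔT,i)
Π count = n − r = 6 − 4 = 2

2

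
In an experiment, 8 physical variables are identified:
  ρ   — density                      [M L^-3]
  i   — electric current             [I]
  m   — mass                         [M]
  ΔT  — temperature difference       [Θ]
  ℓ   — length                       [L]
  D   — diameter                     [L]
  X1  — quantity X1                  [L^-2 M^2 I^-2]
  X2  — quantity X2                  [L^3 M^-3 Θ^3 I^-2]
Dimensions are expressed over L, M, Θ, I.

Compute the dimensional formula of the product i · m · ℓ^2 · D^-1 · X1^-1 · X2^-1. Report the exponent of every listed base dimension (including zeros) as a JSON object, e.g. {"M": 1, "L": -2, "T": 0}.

Dimensional matrix (L×M×Θ×I by ρ×i×m×ΔT×ℓ×D×X1×X2):
  L: [-3  0  0  0  1  1 -2  3]
  M: [ 1  0  1  0  0  0  2 -3]
  Θ: [ 0  0  0  1  0  0  0  3]
  I: [ 0  1  0  0  0  0 -2 -2]
  [L]: (1)·0+(1)·0+(2)·1+(-1)·1+(-1)·-2+(-1)·3 = 0
  [M]: (1)·0+(1)·1+(2)·0+(-1)·0+(-1)·2+(-1)·-3 = 2
  [Θ]: (1)·0+(1)·0+(2)·0+(-1)·0+(-1)·0+(-1)·3 = -3
  [I]: (1)·1+(1)·0+(2)·0+(-1)·0+(-1)·-2+(-1)·-2 = 5
⇒ M^2 Θ^-3 I^5

{"L": 0, "M": 2, "Θ": -3, "I": 5}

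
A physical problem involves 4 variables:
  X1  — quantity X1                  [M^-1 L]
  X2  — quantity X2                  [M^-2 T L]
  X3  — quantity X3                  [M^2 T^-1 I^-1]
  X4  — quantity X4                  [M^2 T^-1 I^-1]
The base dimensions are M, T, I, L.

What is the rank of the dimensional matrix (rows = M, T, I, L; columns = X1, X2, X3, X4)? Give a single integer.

Dimensional matrix (M×T×I×L by X1×X2×X3×X4):
  M: [-1 -2  2  2]
  T: [ 0  1 -1 -1]
  I: [ 0  0 -1 -1]
  L: [ 1  1  0  0]
RREF → pivots at {X1,X2,X3} ⇒ r = 3

3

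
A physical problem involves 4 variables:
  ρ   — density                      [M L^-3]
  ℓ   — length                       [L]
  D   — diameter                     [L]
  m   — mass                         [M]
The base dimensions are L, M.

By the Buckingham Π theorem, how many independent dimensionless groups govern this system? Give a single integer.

Exponent matrix [L,M] × [ρ,ℓ,D,m]:
  L: [-3  1  1  0]
  M: [ 1  0  0  1]
Echelon form has 2 nonzero rows (pivots: ρ,ℓ)
n=4, r=2 ⇒ 2 dimensionless groups

2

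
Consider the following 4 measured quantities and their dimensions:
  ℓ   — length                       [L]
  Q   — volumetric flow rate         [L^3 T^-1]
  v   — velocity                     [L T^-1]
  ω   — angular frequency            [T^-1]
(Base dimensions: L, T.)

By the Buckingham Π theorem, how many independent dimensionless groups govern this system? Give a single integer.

Exponent matrix [L,T] × [ℓ,Q,v,ω]:
  L: [ 1  3  1  0]
  T: [ 0 -1 -1 -1]
Echelon form has 2 nonzero rows (pivots: ℓ,Q)
4 vars − rank 2 = 2 Π groups

2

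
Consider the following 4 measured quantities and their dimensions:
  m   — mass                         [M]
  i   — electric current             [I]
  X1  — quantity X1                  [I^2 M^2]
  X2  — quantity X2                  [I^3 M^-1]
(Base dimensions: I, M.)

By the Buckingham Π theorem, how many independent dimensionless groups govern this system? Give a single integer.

Dimensional matrix (I×M by m×i×X1×X2):
  I: [ 0  1  2  3]
  M: [ 1  0  2 -1]
Echelon form has 2 nonzero rows (pivots: m,i)
n=4, r=2 ⇒ 2 dimensionless groups

2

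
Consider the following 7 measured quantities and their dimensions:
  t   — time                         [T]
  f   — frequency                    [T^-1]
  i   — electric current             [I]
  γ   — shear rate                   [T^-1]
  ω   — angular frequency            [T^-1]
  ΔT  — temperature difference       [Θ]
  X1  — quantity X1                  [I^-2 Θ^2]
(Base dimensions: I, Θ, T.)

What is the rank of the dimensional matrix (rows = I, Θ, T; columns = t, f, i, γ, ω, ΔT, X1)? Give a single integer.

3

Exponent matrix [I,Θ,T] × [t,f,i,γ,ω,ΔT,X1]:
  I: [ 0  0  1  0  0  0 -2]
  Θ: [ 0  0  0  0  0  1  2]
  T: [ 1 -1  0 -1 -1  0  0]
Row reduction gives pivot columns t,i,ΔT; rank = 3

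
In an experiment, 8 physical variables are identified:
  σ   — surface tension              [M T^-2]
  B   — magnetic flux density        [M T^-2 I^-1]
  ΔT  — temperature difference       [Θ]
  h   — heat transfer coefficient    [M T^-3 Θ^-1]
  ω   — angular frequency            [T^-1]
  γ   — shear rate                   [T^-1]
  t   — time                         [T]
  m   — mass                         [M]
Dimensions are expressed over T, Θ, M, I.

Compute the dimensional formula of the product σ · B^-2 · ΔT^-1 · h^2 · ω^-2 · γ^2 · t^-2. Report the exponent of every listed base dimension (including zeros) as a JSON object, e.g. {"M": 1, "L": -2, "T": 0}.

Dimensional matrix (T×Θ×M×I by σ×B×ΔT×h×ω×γ×t×m):
  T: [-2 -2  0 -3 -1 -1  1  0]
  Θ: [ 0  0  1 -1  0  0  0  0]
  M: [ 1  1  0  1  0  0  0  1]
  I: [ 0 -1  0  0  0  0  0  0]
  [T]: (1)·-2+(-2)·-2+(-1)·0+(2)·-3+(-2)·-1+(2)·-1+(-2)·1 = -6
  [Θ]: (1)·0+(-2)·0+(-1)·1+(2)·-1+(-2)·0+(2)·0+(-2)·0 = -3
  [M]: (1)·1+(-2)·1+(-1)·0+(2)·1+(-2)·0+(2)·0+(-2)·0 = 1
  [I]: (1)·0+(-2)·-1+(-1)·0+(2)·0+(-2)·0+(2)·0+(-2)·0 = 2
⇒ T^-6 Θ^-3 M I^2

{"T": -6, "Θ": -3, "M": 1, "I": 2}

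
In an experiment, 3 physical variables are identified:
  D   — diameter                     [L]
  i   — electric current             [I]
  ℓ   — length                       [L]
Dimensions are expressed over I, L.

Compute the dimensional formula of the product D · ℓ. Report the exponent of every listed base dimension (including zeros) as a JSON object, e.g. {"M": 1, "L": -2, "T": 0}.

{"I": 0, "L": 2}

Dimensional matrix (I×L by D×i×ℓ):
  I: [ 0  1  0]
  L: [ 1  0  1]
  [I]: (1)·0+(1)·0 = 0
  [L]: (1)·1+(1)·1 = 2
⇒ L^2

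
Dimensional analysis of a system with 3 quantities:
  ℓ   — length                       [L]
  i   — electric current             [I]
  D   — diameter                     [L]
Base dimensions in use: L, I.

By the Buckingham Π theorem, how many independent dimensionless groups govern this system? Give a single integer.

Dimensional matrix (L×I by ℓ×i×D):
  L: [ 1  0  1]
  I: [ 0  1  0]
RREF → pivots at {ℓ,i} ⇒ r = 2
3 vars − rank 2 = 1 Π group

1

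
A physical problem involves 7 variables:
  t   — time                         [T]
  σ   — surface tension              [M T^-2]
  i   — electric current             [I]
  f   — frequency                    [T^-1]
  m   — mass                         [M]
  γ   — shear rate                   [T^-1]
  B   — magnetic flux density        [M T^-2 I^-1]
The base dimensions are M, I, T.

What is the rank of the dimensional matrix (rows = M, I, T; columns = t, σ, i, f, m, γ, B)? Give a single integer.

3

Dimensional matrix (M×I×T by t×σ×i×f×m×γ×B):
  M: [ 0  1  0  0  1  0  1]
  I: [ 0  0  1  0  0  0 -1]
  T: [ 1 -2  0 -1  0 -1 -2]
Echelon form has 3 nonzero rows (pivots: t,σ,i)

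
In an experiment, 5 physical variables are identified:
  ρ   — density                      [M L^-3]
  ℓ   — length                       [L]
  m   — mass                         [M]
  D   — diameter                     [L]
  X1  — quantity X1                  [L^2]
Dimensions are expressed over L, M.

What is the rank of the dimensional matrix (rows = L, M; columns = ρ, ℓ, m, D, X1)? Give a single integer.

2

Exponent matrix [L,M] × [ρ,ℓ,m,D,X1]:
  L: [-3  1  0  1  2]
  M: [ 1  0  1  0  0]
RREF → pivots at {ρ,ℓ} ⇒ r = 2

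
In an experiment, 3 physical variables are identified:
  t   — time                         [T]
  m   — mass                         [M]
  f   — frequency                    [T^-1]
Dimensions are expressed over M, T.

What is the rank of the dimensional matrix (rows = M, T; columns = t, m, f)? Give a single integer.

2

Dimensional matrix (M×T by t×m×f):
  M: [ 0  1  0]
  T: [ 1  0 -1]
Echelon form has 2 nonzero rows (pivots: t,m)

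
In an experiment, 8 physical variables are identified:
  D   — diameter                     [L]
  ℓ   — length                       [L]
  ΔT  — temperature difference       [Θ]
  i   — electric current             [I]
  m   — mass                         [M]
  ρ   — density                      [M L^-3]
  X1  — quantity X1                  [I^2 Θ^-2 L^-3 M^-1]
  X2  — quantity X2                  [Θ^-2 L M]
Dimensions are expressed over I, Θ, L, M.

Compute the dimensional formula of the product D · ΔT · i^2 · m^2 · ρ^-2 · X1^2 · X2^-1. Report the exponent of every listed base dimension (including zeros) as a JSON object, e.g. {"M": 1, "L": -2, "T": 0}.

Dimensional matrix (I×Θ×L×M by D×ℓ×ΔT×i×m×ρ×X1×X2):
  I: [ 0  0  0  1  0  0  2  0]
  Θ: [ 0  0  1  0  0  0 -2 -2]
  L: [ 1  1  0  0  0 -3 -3  1]
  M: [ 0  0  0  0  1  1 -1  1]
  [I]: (1)·0+(1)·0+(2)·1+(2)·0+(-2)·0+(2)·2+(-1)·0 = 6
  [Θ]: (1)·0+(1)·1+(2)·0+(2)·0+(-2)·0+(2)·-2+(-1)·-2 = -1
  [L]: (1)·1+(1)·0+(2)·0+(2)·0+(-2)·-3+(2)·-3+(-1)·1 = 0
  [M]: (1)·0+(1)·0+(2)·0+(2)·1+(-2)·1+(2)·-1+(-1)·1 = -3
⇒ I^6 Θ^-1 M^-3

{"I": 6, "Θ": -1, "L": 0, "M": -3}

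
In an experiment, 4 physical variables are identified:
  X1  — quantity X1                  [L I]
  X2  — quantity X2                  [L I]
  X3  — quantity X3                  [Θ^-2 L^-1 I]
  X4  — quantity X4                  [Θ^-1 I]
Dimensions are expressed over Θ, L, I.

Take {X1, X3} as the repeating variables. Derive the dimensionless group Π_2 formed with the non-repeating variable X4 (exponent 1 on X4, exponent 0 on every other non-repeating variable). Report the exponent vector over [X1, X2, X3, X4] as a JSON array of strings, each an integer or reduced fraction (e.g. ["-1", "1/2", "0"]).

["-1/2", "0", "-1/2", "1"]

Exponent matrix [Θ,L,I] × [X1,X2,X3,X4]:
  Θ: [ 0  0 -2 -1]
  L: [ 1  1 -1  0]
  I: [ 1  1  1  1]
Row reduction gives pivot columns X1,X3; rank = 2
Pivot set = {X1,X3}, free = {X2,X4}
RREF:
  r0: [   1    1    0  1/2]
  r1: [   0    0    1  1/2]
  r2: [   0    0    0    0]
Fix exponent of X4 at 1, X2 at 0; solve each RREF row for its pivot's exponent:
  r0: exp(X1) + (1/2)·1 = 0 ⇒ exp(X1) = -1/2
  r1: exp(X3) + (1/2)·1 = 0 ⇒ exp(X3) = -1/2
Π_2 = X1^(-1/2) · X3^(-1/2) · X4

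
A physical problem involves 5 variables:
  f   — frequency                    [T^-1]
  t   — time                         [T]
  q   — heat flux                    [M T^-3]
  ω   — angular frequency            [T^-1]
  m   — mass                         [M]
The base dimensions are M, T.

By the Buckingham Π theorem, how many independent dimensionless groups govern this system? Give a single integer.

3

Dimensional matrix (M×T by f×t×q×ω×m):
  M: [ 0  0  1  0  1]
  T: [-1  1 -3 -1  0]
Echelon form has 2 nonzero rows (pivots: f,q)
Π count = n − r = 5 − 2 = 3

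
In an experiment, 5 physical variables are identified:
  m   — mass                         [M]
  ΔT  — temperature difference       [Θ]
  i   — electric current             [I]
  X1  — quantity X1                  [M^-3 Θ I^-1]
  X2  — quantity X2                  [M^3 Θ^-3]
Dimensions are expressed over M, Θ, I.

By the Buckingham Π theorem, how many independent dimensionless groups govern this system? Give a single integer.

Exponent matrix [M,Θ,I] × [m,ΔT,i,X1,X2]:
  M: [ 1  0  0 -3  3]
  Θ: [ 0  1  0  1 -3]
  I: [ 0  0  1 -1  0]
Row reduction gives pivot columns m,ΔT,i; rank = 3
n=5, r=3 ⇒ 2 dimensionless groups

2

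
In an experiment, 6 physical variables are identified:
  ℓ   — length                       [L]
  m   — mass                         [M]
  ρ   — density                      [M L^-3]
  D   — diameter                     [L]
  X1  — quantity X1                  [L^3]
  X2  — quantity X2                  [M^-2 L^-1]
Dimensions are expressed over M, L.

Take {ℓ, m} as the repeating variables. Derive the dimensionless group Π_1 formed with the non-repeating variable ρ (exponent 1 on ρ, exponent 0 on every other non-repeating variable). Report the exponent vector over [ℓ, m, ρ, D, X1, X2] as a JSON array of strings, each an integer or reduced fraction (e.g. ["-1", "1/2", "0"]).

Write exponents as rows M,L / cols ℓ,m,ρ,D,X1,X2:
  M: [ 0  1  1  0  0 -2]
  L: [ 1  0 -3  1  3 -1]
Row reduction gives pivot columns ℓ,m; rank = 2
Pivot set = {ℓ,m}, free = {ρ,D,X1,X2}
RREF:
  r0: [   1    0   -3    1    3   -1]
  r1: [   0    1    1    0    0   -2]
Fix exponent of ρ at 1, D at 0, X1 at 0, X2 at 0; solve each RREF row for its pivot's exponent:
  r0: exp(ℓ) + (-3)·1 = 0 ⇒ exp(ℓ) = 3
  r1: exp(m) + (1)·1 = 0 ⇒ exp(m) = -1
Π_1 = ℓ^3 · m^-1 · ρ

["3", "-1", "1", "0", "0", "0"]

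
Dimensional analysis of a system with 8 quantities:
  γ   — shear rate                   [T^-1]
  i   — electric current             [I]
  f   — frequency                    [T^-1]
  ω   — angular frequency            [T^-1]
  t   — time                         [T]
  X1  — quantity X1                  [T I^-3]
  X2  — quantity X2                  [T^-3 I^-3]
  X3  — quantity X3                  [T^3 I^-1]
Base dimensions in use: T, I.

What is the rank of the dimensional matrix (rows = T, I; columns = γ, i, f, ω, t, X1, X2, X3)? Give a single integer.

Exponent matrix [T,I] × [γ,i,f,ω,t,X1,X2,X3]:
  T: [-1  0 -1 -1  1  1 -3  3]
  I: [ 0  1  0  0  0 -3 -3 -1]
RREF → pivots at {γ,i} ⇒ r = 2

2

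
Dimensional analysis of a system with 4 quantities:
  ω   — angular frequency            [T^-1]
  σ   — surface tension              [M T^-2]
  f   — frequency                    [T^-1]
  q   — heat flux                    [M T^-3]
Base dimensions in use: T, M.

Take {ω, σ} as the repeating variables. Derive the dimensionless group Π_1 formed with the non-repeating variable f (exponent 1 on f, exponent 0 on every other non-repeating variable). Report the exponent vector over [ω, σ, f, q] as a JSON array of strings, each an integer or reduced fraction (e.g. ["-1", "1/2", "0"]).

Write exponents as rows T,M / cols ω,σ,f,q:
  T: [-1 -2 -1 -3]
  M: [ 0  1  0  1]
Row reduction gives pivot columns ω,σ; rank = 2
Pivot set = {ω,σ}, free = {f,q}
RREF:
  r0: [   1    0    1    1]
  r1: [   0    1    0    1]
Fix exponent of f at 1, q at 0; solve each RREF row for its pivot's exponent:
  r0: exp(ω) + (1)·1 = 0 ⇒ exp(ω) = -1
  r1: exp(σ) + (0)·1 = 0 ⇒ exp(σ) = 0
Π_1 = ω^-1 · f

["-1", "0", "1", "0"]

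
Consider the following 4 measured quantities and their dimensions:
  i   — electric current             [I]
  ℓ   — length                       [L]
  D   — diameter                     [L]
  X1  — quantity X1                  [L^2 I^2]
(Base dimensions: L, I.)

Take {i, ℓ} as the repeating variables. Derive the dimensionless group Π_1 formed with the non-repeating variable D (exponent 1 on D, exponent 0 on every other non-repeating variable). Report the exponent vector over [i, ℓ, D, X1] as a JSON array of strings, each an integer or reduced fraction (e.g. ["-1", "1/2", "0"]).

["0", "-1", "1", "0"]

Dimensional matrix (L×I by i×ℓ×D×X1):
  L: [ 0  1  1  2]
  I: [ 1  0  0  2]
RREF → pivots at {i,ℓ} ⇒ r = 2
Repeat: i,ℓ; free: D,X1
RREF:
  r0: [   1    0    0    2]
  r1: [   0    1    1    2]
Fix exponent of D at 1, X1 at 0; solve each RREF row for its pivot's exponent:
  r0: exp(i) + (0)·1 = 0 ⇒ exp(i) = 0
  r1: exp(ℓ) + (1)·1 = 0 ⇒ exp(ℓ) = -1
Π_1 = ℓ^-1 · D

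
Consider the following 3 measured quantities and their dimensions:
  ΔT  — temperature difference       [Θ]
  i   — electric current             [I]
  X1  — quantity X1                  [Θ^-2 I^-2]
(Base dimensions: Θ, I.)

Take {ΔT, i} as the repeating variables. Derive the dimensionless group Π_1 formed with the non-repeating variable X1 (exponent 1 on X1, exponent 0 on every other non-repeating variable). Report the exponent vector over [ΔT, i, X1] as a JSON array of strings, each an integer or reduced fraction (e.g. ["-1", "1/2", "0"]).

["2", "2", "1"]

Exponent matrix [Θ,I] × [ΔT,i,X1]:
  Θ: [ 1  0 -2]
  I: [ 0  1 -2]
Row reduction gives pivot columns ΔT,i; rank = 2
Pivot set = {ΔT,i}, free = {X1}
RREF:
  r0: [   1    0   -2]
  r1: [   0    1   -2]
Fix exponent of X1 at 1; solve each RREF row for its pivot's exponent:
  r0: exp(ΔT) + (-2)·1 = 0 ⇒ exp(ΔT) = 2
  r1: exp(i) + (-2)·1 = 0 ⇒ exp(i) = 2
Π_1 = ΔT^2 · i^2 · X1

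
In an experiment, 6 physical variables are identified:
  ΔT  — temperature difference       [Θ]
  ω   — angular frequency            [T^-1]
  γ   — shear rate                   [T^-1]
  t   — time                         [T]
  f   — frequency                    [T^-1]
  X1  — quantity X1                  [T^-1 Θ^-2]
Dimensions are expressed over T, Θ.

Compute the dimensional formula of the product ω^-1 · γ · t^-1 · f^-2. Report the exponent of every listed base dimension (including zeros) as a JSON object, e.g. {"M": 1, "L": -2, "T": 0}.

Write exponents as rows T,Θ / cols ΔT,ω,γ,t,f,X1:
  T: [ 0 -1 -1  1 -1 -1]
  Θ: [ 1  0  0  0  0 -2]
  [T]: (-1)·-1+(1)·-1+(-1)·1+(-2)·-1 = 1
  [Θ]: (-1)·0+(1)·0+(-1)·0+(-2)·0 = 0
⇒ T

{"T": 1, "Θ": 0}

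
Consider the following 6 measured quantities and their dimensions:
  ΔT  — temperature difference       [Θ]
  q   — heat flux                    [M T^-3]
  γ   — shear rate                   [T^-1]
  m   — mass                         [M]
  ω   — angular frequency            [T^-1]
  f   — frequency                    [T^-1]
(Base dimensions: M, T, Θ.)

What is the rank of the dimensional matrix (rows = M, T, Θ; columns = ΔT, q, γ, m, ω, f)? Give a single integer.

3

Exponent matrix [M,T,Θ] × [ΔT,q,γ,m,ω,f]:
  M: [ 0  1  0  1  0  0]
  T: [ 0 -3 -1  0 -1 -1]
  Θ: [ 1  0  0  0  0  0]
RREF → pivots at {ΔT,q,γ} ⇒ r = 3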